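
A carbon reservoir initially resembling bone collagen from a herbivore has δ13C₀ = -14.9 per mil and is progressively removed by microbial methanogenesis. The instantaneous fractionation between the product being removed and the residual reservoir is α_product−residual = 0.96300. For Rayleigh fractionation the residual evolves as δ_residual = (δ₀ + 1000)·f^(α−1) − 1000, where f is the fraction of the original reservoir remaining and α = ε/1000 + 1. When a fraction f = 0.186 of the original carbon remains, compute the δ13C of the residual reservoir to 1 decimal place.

Rayleigh residual: δ_res = (δ₀ + 1000)·f^(α−1) − 1000
α − 1 = -0.03700
f^(α−1) = 0.186^(-0.03700) = 1.064212
δ_res = (-14.9 + 1000) × 1.064212 − 1000 = 1048.355 − 1000 = 48.35 per mil

48.4 per mil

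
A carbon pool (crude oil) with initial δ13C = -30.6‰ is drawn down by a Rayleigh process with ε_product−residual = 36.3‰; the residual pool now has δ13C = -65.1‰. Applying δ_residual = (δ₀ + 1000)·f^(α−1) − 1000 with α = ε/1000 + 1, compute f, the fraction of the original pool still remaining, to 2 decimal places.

0.37

α − 1 = ε/1000 = 0.0363
(δ_res + 1000)/(δ₀ + 1000) = (-65.1 + 1000)/(-30.6 + 1000) = 934.9/969.4 = 0.964411
f = 0.964411^(1/0.0363) = exp(ln(0.964411)/0.0363) = exp(-0.03624/0.0363)
f = exp(-0.9983) = 0.3685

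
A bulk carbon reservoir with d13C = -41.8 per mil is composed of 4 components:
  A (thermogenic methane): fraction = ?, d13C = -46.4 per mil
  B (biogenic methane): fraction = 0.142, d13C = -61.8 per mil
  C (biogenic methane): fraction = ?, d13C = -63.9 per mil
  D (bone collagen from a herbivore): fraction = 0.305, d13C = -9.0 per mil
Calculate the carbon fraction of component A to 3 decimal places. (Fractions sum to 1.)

Let f_A and f_C be the unknown fractions; fractions sum to 1 so f_A + f_C = 0.553.
Mass balance: Σ fᵢ·δᵢ = δ_bulk ⇒ f_A·(-46.4) + f_C·(-63.9) = -41.8 − (-11.521) = -30.279
Substitute f_C = 0.553 − f_A:
f_A·(-46.4 − -63.9) = -30.279 − 0.553×(-63.9) = 5.057
f_A = 5.057 / 17.5 = 0.2890

0.289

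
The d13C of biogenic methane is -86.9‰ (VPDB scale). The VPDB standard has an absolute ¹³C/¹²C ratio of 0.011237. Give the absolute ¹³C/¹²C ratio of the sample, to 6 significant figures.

0.0102605

R_sample = R_standard × (d13C/1000 + 1)
R_sample = 0.011237 × (-86.9/1000 + 1) = 0.011237 × 0.913100
R_sample = 0.0102605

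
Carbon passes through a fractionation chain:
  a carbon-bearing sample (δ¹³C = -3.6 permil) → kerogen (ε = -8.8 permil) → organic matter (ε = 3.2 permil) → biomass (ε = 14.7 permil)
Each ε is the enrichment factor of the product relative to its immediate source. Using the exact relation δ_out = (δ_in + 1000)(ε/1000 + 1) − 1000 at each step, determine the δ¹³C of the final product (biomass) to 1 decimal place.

5.4 permil

step 1: δ = (-3.60 + 1000)·(-8.8/1000 + 1) − 1000 = -12.37 permil
step 2: δ = (-12.37 + 1000)·(3.2/1000 + 1) − 1000 = -9.21 permil
step 3: δ = (-9.21 + 1000)·(14.7/1000 + 1) − 1000 = 5.36 permil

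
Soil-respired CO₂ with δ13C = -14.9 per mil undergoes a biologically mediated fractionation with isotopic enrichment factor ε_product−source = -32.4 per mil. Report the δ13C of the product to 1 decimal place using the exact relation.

Exactly, δ_product = (δ_source + 1000)·(ε/1000 + 1) − 1000.
δ_product = (-14.9 + 1000) × (-32.4/1000 + 1) − 1000
δ_product = -46.82 per mil

-46.8 per mil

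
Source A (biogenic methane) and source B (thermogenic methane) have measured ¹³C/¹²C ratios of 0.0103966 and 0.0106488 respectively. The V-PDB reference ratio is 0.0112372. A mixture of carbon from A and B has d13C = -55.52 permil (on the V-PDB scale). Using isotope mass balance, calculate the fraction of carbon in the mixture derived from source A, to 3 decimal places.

0.141

δ_A = (0.0103966/0.0112372 − 1)×1000 = (0.925195 − 1)×1000 = -74.805 permil
δ_B = (0.0106488/0.0112372 − 1)×1000 = (0.947638 − 1)×1000 = -52.362 permil
f_A = (δ_mix − δ_B)/(δ_A − δ_B) = (-55.52 − (-52.362))/(-74.805 − (-52.362))
f_A = -3.158 / -22.443 = 0.1407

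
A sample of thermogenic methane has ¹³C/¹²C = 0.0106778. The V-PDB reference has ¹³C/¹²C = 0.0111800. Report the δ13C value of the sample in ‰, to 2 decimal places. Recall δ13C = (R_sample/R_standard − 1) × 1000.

δ13C = (R_sample / R_standard − 1) × 1000
R_sample / R_standard = 0.0106778 / 0.0111800 = 0.955081
δ13C = (0.955081 − 1) × 1000 = -44.919‰

-44.92‰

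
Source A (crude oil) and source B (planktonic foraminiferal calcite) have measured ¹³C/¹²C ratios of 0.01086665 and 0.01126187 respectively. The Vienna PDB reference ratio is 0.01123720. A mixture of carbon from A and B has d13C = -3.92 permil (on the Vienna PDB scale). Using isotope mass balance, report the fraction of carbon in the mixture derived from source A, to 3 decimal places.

0.174

δ_A = (0.01086665/0.01123720 − 1)×1000 = (0.967025 − 1)×1000 = -32.975 permil
δ_B = (0.01126187/0.01123720 − 1)×1000 = (1.002195 − 1)×1000 = 2.195 permil
f_A = (δ_mix − δ_B)/(δ_A − δ_B) = (-3.92 − (2.195))/(-32.975 − (2.195))
f_A = -6.115 / -35.171 = 0.1739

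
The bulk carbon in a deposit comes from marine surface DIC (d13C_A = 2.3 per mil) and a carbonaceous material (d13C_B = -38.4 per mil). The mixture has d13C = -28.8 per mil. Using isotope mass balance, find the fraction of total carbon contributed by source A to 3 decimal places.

δ_mix = f_A·δ_A + (1 − f_A)·δ_B  ⇒  f_A = (δ_mix − δ_B)/(δ_A − δ_B)
f_A = (-28.8 − (-38.4)) / (2.3 − (-38.4))
f_A = 9.6 / 40.7 = 0.2359

0.236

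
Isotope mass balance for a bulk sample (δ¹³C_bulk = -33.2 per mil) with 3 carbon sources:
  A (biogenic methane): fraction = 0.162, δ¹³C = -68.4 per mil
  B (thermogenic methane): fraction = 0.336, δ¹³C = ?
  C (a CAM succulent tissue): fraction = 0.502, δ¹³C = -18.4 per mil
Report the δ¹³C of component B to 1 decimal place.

-38.3 per mil

Isotope mass balance: δ_bulk = Σ fᵢ·δᵢ.
-33.2 = 0.162×(-68.4) + 0.336×δ_B + 0.502×(-18.4)
0.336·δ_B = -33.2 − (-20.318) = -12.882
δ_B = -12.882 / 0.336 = -38.34 per mil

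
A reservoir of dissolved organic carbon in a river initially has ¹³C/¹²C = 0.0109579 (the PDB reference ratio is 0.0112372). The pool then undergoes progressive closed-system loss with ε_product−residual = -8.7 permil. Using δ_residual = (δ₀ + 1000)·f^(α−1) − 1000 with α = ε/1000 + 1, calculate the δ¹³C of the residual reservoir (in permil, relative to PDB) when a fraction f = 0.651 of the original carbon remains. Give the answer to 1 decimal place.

δ₀ = (0.0109579/0.0112372 − 1)×1000 = (0.975145 − 1)×1000 = -24.855 permil
α − 1 = ε/1000 = -0.0087
f^(α−1) = 0.651^(-0.0087) = 1.003741
δ_res = (-24.855 + 1000) × 1.003741 − 1000 = 978.793 − 1000 = -21.21 permil

-21.2 permil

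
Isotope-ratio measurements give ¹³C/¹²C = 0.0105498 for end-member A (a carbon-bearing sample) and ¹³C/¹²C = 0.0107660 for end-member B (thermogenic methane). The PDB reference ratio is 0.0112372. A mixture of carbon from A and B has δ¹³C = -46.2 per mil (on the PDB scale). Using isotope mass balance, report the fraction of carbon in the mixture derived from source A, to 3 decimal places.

0.222

δ_A = (0.0105498/0.0112372 − 1)×1000 = (0.938828 − 1)×1000 = -61.172 per mil
δ_B = (0.0107660/0.0112372 − 1)×1000 = (0.958068 − 1)×1000 = -41.932 per mil
f_A = (δ_mix − δ_B)/(δ_A − δ_B) = (-46.2 − (-41.932))/(-61.172 − (-41.932))
f_A = -4.268 / -19.240 = 0.2218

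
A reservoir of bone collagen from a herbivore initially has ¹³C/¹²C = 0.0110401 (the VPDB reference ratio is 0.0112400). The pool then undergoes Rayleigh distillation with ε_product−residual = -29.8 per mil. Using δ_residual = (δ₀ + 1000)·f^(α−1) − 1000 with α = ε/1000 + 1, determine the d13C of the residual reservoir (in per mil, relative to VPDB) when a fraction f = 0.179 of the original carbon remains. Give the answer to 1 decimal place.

33.9 per mil

δ₀ = (0.0110401/0.0112400 − 1)×1000 = (0.982215 − 1)×1000 = -17.785 per mil
α − 1 = ε/1000 = -0.0298
f^(α−1) = 0.179^(-0.0298) = 1.052604
δ_res = (-17.785 + 1000) × 1.052604 − 1000 = 1033.884 − 1000 = 33.88 per mil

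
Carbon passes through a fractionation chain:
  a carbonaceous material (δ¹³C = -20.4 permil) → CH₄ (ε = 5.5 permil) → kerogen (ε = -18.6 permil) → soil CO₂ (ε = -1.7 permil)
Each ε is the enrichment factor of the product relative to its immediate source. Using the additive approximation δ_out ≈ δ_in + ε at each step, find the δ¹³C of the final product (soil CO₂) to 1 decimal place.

-35.2 permil

step 1: δ ≈ -20.4 + (5.5) = -14.9 permil
step 2: δ ≈ -14.9 + (-18.6) = -33.5 permil
step 3: δ ≈ -33.5 + (-1.7) = -35.2 permil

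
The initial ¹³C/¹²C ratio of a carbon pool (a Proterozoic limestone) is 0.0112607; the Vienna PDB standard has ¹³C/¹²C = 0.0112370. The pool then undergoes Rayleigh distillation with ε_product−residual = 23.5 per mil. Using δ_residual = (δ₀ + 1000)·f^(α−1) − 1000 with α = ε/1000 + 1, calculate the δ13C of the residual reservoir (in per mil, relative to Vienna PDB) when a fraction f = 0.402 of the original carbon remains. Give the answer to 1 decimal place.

-19.1 per mil

δ₀ = (0.0112607/0.0112370 − 1)×1000 = (1.002109 − 1)×1000 = 2.109 per mil
α − 1 = ε/1000 = 0.0235
f^(α−1) = 0.402^(0.0235) = 0.978812
δ_res = (2.109 + 1000) × 0.978812 − 1000 = 980.876 − 1000 = -19.12 per mil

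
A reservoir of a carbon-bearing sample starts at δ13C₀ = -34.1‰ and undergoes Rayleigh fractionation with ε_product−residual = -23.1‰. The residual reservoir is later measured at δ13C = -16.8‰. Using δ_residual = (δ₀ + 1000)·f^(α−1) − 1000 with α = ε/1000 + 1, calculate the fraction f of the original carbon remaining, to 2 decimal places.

0.46

α − 1 = ε/1000 = -0.0231
(δ_res + 1000)/(δ₀ + 1000) = (-16.8 + 1000)/(-34.1 + 1000) = 983.2/965.9 = 1.017911
f = 1.017911^(1/-0.0231) = exp(ln(1.017911)/-0.0231) = exp(0.01775/-0.0231)
f = exp(-0.7685) = 0.4637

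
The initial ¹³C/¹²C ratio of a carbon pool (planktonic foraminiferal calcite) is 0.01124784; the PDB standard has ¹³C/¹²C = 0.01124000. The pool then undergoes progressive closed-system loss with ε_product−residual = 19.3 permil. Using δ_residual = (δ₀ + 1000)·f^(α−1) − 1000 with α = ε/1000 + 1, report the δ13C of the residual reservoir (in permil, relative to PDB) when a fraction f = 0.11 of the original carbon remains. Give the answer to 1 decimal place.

-41.0 permil

δ₀ = (0.01124784/0.01124000 − 1)×1000 = (1.000698 − 1)×1000 = 0.698 permil
α − 1 = ε/1000 = 0.0193
f^(α−1) = 0.11^(0.0193) = 0.958294
δ_res = (0.698 + 1000) × 0.958294 − 1000 = 958.963 − 1000 = -41.04 permil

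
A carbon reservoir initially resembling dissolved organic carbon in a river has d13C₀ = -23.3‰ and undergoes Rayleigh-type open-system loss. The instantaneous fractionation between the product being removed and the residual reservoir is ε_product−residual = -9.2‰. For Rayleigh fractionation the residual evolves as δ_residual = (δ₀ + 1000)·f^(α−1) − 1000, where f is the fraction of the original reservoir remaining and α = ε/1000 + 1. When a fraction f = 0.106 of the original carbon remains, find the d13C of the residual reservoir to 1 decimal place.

Rayleigh residual: δ_res = (δ₀ + 1000)·f^(α−1) − 1000
α = ε/1000 + 1 = 0.99080, so α − 1 = -0.00920
f^(α−1) = 0.106^(-0.00920) = 1.020862
δ_res = (-23.3 + 1000) × 1.020862 − 1000 = 997.076 − 1000 = -2.92‰

-2.9‰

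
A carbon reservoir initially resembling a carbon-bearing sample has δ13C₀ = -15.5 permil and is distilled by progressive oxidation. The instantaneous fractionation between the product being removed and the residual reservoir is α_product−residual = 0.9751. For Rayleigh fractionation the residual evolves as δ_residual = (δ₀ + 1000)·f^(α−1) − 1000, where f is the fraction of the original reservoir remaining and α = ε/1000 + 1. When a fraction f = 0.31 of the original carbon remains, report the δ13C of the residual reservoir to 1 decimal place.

Rayleigh residual: δ_res = (δ₀ + 1000)·f^(α−1) − 1000
α − 1 = -0.02490
f^(α−1) = 0.31^(-0.02490) = 1.029592
δ_res = (-15.5 + 1000) × 1.029592 − 1000 = 1013.633 − 1000 = 13.63 permil

13.6 permil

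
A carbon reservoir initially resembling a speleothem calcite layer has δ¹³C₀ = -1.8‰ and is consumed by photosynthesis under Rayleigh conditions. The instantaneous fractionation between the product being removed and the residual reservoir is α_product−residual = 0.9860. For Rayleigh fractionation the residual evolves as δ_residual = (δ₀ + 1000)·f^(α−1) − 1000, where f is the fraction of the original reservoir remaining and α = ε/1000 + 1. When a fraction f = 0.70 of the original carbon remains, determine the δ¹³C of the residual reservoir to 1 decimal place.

Rayleigh residual: δ_res = (δ₀ + 1000)·f^(α−1) − 1000
α − 1 = -0.01400
f^(α−1) = 0.70^(-0.01400) = 1.005006
δ_res = (-1.8 + 1000) × 1.005006 − 1000 = 1003.197 − 1000 = 3.20‰

3.2‰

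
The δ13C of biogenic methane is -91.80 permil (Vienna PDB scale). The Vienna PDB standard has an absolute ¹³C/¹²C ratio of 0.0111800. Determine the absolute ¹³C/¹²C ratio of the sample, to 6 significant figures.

0.0101537

R_sample = R_standard × (δ13C/1000 + 1)
R_sample = 0.0111800 × (-91.80/1000 + 1) = 0.0111800 × 0.908200
R_sample = 0.0101537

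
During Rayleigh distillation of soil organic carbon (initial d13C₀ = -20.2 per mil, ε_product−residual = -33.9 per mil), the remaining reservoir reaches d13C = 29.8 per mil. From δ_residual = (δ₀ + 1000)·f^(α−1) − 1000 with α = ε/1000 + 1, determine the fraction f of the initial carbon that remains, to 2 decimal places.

0.23

α − 1 = ε/1000 = -0.0339
(δ_res + 1000)/(δ₀ + 1000) = (29.8 + 1000)/(-20.2 + 1000) = 1029.8/979.8 = 1.051031
f = 1.051031^(1/-0.0339) = exp(ln(1.051031)/-0.0339) = exp(0.04977/-0.0339)
f = exp(-1.4682) = 0.2303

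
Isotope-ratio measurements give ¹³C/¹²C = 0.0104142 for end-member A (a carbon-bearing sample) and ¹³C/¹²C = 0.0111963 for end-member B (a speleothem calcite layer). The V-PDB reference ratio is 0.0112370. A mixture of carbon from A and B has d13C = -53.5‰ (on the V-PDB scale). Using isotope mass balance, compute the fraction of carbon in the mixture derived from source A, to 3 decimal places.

δ_A = (0.0104142/0.0112370 − 1)×1000 = (0.926778 − 1)×1000 = -73.222‰
δ_B = (0.0111963/0.0112370 − 1)×1000 = (0.996378 − 1)×1000 = -3.622‰
f_A = (δ_mix − δ_B)/(δ_A − δ_B) = (-53.5 − (-3.622))/(-73.222 − (-3.622))
f_A = -49.878 / -69.600 = 0.7166

0.717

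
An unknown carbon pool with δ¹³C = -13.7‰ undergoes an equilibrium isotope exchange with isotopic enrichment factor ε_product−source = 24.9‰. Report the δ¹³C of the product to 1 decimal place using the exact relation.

10.9‰

Exactly, δ_product = (δ_source + 1000)·(ε/1000 + 1) − 1000.
δ_product = (-13.7 + 1000) × (24.9/1000 + 1) − 1000
δ_product = 10.86‰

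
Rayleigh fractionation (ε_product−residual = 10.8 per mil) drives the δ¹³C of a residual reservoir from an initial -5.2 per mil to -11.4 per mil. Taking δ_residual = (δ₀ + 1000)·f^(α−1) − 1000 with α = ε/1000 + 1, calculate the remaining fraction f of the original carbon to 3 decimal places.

α − 1 = ε/1000 = 0.0108
(δ_res + 1000)/(δ₀ + 1000) = (-11.4 + 1000)/(-5.2 + 1000) = 988.6/994.8 = 0.993768
f = 0.993768^(1/0.0108) = exp(ln(0.993768)/0.0108) = exp(-0.00625/0.0108)
f = exp(-0.5789) = 0.5605

0.561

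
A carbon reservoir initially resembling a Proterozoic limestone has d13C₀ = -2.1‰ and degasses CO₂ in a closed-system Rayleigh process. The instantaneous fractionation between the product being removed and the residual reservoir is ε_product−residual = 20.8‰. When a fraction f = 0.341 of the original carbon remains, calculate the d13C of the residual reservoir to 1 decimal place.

-24.2‰

Rayleigh residual: δ_res = (δ₀ + 1000)·f^(α−1) − 1000
α = ε/1000 + 1 = 1.02080, so α − 1 = 0.02080
f^(α−1) = 0.341^(0.02080) = 0.977870
δ_res = (-2.1 + 1000) × 0.977870 − 1000 = 975.817 − 1000 = -24.18‰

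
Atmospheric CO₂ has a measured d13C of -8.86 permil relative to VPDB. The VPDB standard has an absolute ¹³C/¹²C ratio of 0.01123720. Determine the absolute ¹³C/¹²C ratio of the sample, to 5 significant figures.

R_sample = R_standard × (d13C/1000 + 1)
R_sample = 0.01123720 × (-8.86/1000 + 1) = 0.01123720 × 0.991140
R_sample = 0.0111376

0.011138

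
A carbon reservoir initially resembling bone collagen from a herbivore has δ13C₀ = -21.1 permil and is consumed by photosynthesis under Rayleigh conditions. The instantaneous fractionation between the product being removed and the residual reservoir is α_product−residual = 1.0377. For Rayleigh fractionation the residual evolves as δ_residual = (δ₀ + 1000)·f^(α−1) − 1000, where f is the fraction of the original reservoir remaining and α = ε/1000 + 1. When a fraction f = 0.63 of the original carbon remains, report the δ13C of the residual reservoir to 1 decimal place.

-38.0 permil

Rayleigh residual: δ_res = (δ₀ + 1000)·f^(α−1) − 1000
α − 1 = 0.03770
f^(α−1) = 0.63^(0.03770) = 0.982732
δ_res = (-21.1 + 1000) × 0.982732 − 1000 = 961.996 − 1000 = -38.00 permil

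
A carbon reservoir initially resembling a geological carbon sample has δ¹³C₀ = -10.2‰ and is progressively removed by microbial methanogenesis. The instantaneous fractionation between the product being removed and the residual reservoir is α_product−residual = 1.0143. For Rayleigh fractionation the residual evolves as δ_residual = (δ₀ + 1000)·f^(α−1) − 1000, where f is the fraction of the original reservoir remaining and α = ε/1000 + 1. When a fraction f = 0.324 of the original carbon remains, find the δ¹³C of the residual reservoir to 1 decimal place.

Rayleigh residual: δ_res = (δ₀ + 1000)·f^(α−1) − 1000
α − 1 = 0.01430
f^(α−1) = 0.324^(0.01430) = 0.984013
δ_res = (-10.2 + 1000) × 0.984013 − 1000 = 973.976 − 1000 = -26.02‰

-26.0‰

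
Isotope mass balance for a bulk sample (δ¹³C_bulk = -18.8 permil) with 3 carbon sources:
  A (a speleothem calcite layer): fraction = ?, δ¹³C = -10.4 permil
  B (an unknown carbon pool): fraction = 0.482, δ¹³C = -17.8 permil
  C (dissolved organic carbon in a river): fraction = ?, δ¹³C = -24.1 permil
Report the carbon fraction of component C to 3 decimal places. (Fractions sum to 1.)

0.353

Let f_C and f_A be the unknown fractions; fractions sum to 1 so f_C + f_A = 0.518.
Mass balance: Σ fᵢ·δᵢ = δ_bulk ⇒ f_C·(-24.1) + f_A·(-10.4) = -18.8 − (-8.580) = -10.220
Substitute f_A = 0.518 − f_C:
f_C·(-24.1 − -10.4) = -10.220 − 0.518×(-10.4) = -4.833
f_C = -4.833 / -13.7 = 0.3528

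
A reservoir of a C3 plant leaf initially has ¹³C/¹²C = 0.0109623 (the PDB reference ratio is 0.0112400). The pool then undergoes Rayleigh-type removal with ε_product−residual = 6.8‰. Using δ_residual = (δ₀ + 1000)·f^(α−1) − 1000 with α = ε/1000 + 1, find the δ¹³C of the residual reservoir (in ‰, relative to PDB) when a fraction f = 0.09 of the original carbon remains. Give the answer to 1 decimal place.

δ₀ = (0.0109623/0.0112400 − 1)×1000 = (0.975294 − 1)×1000 = -24.706‰
α − 1 = ε/1000 = 0.0068
f^(α−1) = 0.09^(0.0068) = 0.983759
δ_res = (-24.706 + 1000) × 0.983759 − 1000 = 959.454 − 1000 = -40.55‰

-40.5‰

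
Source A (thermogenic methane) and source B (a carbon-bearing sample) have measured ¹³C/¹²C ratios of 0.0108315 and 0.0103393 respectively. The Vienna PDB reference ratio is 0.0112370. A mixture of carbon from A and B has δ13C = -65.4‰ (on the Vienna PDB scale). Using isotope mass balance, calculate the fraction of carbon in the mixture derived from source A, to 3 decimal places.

δ_A = (0.0108315/0.0112370 − 1)×1000 = (0.963914 − 1)×1000 = -36.086‰
δ_B = (0.0103393/0.0112370 − 1)×1000 = (0.920112 − 1)×1000 = -79.888‰
f_A = (δ_mix − δ_B)/(δ_A − δ_B) = (-65.4 − (-79.888))/(-36.086 − (-79.888))
f_A = 14.488 / 43.802 = 0.3308

0.331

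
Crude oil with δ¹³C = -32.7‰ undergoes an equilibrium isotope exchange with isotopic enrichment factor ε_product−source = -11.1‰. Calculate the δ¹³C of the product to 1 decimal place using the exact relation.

-43.4‰

Exactly, δ_product = (δ_source + 1000)·(ε/1000 + 1) − 1000.
δ_product = (-32.7 + 1000) × (-11.1/1000 + 1) − 1000
δ_product = -43.44‰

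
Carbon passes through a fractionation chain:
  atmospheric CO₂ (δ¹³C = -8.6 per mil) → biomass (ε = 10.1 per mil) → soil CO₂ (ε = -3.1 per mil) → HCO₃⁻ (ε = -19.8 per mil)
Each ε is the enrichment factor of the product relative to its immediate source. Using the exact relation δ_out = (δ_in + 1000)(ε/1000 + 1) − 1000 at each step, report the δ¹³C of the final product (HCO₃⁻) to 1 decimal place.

step 1: δ = (-8.60 + 1000)·(10.1/1000 + 1) − 1000 = 1.41 per mil
step 2: δ = (1.41 + 1000)·(-3.1/1000 + 1) − 1000 = -1.69 per mil
step 3: δ = (-1.69 + 1000)·(-19.8/1000 + 1) − 1000 = -21.46 per mil

-21.5 per mil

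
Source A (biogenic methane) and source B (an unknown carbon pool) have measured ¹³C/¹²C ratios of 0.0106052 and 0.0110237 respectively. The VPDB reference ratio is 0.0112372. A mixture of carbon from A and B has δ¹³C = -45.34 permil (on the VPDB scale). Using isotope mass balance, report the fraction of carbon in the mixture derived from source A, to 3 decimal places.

δ_A = (0.0106052/0.0112372 − 1)×1000 = (0.943758 − 1)×1000 = -56.242 permil
δ_B = (0.0110237/0.0112372 − 1)×1000 = (0.981001 − 1)×1000 = -18.999 permil
f_A = (δ_mix − δ_B)/(δ_A − δ_B) = (-45.34 − (-18.999))/(-56.242 − (-18.999))
f_A = -26.341 / -37.242 = 0.7073

0.707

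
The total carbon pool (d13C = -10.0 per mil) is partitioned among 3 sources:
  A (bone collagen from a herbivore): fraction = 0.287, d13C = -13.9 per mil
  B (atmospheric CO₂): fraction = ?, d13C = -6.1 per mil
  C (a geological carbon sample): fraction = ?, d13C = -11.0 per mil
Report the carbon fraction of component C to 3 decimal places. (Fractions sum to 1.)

Let f_C and f_B be the unknown fractions; fractions sum to 1 so f_C + f_B = 0.713.
Mass balance: Σ fᵢ·δᵢ = δ_bulk ⇒ f_C·(-11.0) + f_B·(-6.1) = -10.0 − (-3.989) = -6.011
Substitute f_B = 0.713 − f_C:
f_C·(-11.0 − -6.1) = -6.011 − 0.713×(-6.1) = -1.661
f_C = -1.661 / -4.9 = 0.3391

0.339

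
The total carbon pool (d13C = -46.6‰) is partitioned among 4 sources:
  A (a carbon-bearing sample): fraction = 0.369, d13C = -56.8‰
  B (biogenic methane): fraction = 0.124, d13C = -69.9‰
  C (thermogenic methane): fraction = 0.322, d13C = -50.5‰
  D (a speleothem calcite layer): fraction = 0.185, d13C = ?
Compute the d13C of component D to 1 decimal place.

Isotope mass balance: δ_bulk = Σ fᵢ·δᵢ.
-46.6 = 0.369×(-56.8) + 0.124×(-69.9) + 0.322×(-50.5) + 0.185×δ_D
0.185·δ_D = -46.6 − (-45.888) = -0.712
δ_D = -0.712 / 0.185 = -3.85‰

-3.8‰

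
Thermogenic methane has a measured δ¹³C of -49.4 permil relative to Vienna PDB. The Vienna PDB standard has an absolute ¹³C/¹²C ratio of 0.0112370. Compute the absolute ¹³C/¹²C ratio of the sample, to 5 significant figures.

0.010682

R_sample = R_standard × (δ¹³C/1000 + 1)
R_sample = 0.0112370 × (-49.4/1000 + 1) = 0.0112370 × 0.950600
R_sample = 0.0106819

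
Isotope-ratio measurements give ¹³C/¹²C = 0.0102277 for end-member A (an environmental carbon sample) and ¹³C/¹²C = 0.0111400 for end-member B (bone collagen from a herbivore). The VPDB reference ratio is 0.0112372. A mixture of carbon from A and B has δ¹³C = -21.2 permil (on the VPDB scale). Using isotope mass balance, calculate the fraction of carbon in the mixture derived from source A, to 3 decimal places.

δ_A = (0.0102277/0.0112372 − 1)×1000 = (0.910164 − 1)×1000 = -89.836 permil
δ_B = (0.0111400/0.0112372 − 1)×1000 = (0.991350 − 1)×1000 = -8.650 permil
f_A = (δ_mix − δ_B)/(δ_A − δ_B) = (-21.2 − (-8.650))/(-89.836 − (-8.650))
f_A = -12.550 / -81.186 = 0.1546

0.155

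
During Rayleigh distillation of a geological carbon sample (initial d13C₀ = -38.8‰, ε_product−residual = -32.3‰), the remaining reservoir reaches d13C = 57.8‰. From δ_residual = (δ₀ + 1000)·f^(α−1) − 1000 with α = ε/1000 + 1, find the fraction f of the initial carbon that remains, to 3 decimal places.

α − 1 = ε/1000 = -0.0323
(δ_res + 1000)/(δ₀ + 1000) = (57.8 + 1000)/(-38.8 + 1000) = 1057.8/961.2 = 1.100499
f = 1.100499^(1/-0.0323) = exp(ln(1.100499)/-0.0323) = exp(0.09576/-0.0323)
f = exp(-2.9648) = 0.0516

0.052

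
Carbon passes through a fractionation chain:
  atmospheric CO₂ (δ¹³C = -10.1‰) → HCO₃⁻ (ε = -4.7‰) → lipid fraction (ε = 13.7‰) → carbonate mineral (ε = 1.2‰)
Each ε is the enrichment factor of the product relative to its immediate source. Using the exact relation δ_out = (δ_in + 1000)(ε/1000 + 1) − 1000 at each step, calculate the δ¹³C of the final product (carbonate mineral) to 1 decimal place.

-0.1‰

step 1: δ = (-10.10 + 1000)·(-4.7/1000 + 1) − 1000 = -14.75‰
step 2: δ = (-14.75 + 1000)·(13.7/1000 + 1) − 1000 = -1.25‰
step 3: δ = (-1.25 + 1000)·(1.2/1000 + 1) − 1000 = -0.06‰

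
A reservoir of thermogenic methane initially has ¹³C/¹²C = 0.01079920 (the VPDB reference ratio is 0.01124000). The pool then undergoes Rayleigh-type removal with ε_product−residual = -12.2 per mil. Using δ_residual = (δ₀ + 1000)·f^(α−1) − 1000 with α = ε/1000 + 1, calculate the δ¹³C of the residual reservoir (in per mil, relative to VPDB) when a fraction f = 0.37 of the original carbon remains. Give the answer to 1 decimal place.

-27.5 per mil

δ₀ = (0.01079920/0.01124000 − 1)×1000 = (0.960783 − 1)×1000 = -39.217 per mil
α − 1 = ε/1000 = -0.0122
f^(α−1) = 0.37^(-0.0122) = 1.012204
δ_res = (-39.217 + 1000) × 1.012204 − 1000 = 972.508 − 1000 = -27.49 per mil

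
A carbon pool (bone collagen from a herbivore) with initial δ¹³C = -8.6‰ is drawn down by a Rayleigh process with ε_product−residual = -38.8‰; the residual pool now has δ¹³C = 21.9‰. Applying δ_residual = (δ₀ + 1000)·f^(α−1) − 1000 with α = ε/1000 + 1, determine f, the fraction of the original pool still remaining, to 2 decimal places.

0.46

α − 1 = ε/1000 = -0.0388
(δ_res + 1000)/(δ₀ + 1000) = (21.9 + 1000)/(-8.6 + 1000) = 1021.9/991.4 = 1.030765
f = 1.030765^(1/-0.0388) = exp(ln(1.030765)/-0.0388) = exp(0.03030/-0.0388)
f = exp(-0.7809) = 0.4580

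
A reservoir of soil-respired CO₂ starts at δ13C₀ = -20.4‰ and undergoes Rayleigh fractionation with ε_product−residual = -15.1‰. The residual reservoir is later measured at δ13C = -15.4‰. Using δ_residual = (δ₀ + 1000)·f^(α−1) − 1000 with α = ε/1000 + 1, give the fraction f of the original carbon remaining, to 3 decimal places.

α − 1 = ε/1000 = -0.0151
(δ_res + 1000)/(δ₀ + 1000) = (-15.4 + 1000)/(-20.4 + 1000) = 984.6/979.6 = 1.005104
f = 1.005104^(1/-0.0151) = exp(ln(1.005104)/-0.0151) = exp(0.00509/-0.0151)
f = exp(-0.3372) = 0.7138

0.714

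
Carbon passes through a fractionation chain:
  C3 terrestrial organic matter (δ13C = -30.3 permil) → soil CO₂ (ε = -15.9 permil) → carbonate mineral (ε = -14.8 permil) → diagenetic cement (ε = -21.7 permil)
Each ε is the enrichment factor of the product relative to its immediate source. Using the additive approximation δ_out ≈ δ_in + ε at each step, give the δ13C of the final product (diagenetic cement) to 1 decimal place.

-82.7 permil

step 1: δ ≈ -30.3 + (-15.9) = -46.2 permil
step 2: δ ≈ -46.2 + (-14.8) = -61.0 permil
step 3: δ ≈ -61.0 + (-21.7) = -82.7 permil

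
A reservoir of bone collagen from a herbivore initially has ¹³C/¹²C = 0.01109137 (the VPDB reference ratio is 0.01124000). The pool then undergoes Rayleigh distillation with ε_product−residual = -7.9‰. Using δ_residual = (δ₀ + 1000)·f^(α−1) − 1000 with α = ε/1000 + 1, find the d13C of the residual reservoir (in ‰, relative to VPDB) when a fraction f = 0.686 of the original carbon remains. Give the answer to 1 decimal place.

-10.3‰

δ₀ = (0.01109137/0.01124000 − 1)×1000 = (0.986777 − 1)×1000 = -13.223‰
α − 1 = ε/1000 = -0.0079
f^(α−1) = 0.686^(-0.0079) = 1.002982
δ_res = (-13.223 + 1000) × 1.002982 − 1000 = 989.719 − 1000 = -10.28‰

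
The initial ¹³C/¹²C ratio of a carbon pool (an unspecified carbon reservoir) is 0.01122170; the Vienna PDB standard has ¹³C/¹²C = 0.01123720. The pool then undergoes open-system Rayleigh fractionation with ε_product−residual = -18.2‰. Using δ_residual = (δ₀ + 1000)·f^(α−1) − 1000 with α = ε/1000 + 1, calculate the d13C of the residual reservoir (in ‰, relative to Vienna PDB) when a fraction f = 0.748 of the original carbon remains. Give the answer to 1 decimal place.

3.9‰

δ₀ = (0.01122170/0.01123720 − 1)×1000 = (0.998621 − 1)×1000 = -1.379‰
α − 1 = ε/1000 = -0.0182
f^(α−1) = 0.748^(-0.0182) = 1.005298
δ_res = (-1.379 + 1000) × 1.005298 − 1000 = 1003.912 − 1000 = 3.91‰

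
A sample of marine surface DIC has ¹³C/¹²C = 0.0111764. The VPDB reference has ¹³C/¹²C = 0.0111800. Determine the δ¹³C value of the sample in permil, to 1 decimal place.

δ¹³C = (R_sample / R_standard − 1) × 1000
R_sample / R_standard = 0.0111764 / 0.0111800 = 0.999678
δ¹³C = (0.999678 − 1) × 1000 = -0.32 permil

-0.3 permil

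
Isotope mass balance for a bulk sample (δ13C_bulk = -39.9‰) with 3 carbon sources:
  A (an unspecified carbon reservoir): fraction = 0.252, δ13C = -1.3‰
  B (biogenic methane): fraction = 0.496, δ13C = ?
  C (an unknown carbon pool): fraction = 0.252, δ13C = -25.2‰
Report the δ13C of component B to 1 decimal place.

-67.0‰

Isotope mass balance: δ_bulk = Σ fᵢ·δᵢ.
-39.9 = 0.252×(-1.3) + 0.496×δ_B + 0.252×(-25.2)
0.496·δ_B = -39.9 − (-6.678) = -33.222
δ_B = -33.222 / 0.496 = -66.98‰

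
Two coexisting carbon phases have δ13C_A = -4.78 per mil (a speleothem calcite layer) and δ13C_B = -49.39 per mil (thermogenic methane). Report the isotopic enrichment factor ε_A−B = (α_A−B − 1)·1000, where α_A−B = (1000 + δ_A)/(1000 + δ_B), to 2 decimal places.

α_A−B = (1000 + -4.78) / (1000 + -49.39) = 995.22 / 950.61 = 1.046928
ε_A−B = (1.046928 − 1) × 1000 = 46.928 per mil
(The approximation ε ≈ δ_A − δ_B would give 44.61 per mil.)

46.93 per mil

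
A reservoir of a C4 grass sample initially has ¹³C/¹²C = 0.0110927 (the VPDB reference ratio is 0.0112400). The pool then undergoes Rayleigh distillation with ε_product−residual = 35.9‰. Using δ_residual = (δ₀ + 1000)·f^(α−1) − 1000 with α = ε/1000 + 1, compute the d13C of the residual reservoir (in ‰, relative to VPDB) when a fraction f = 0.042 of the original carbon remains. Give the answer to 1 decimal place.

δ₀ = (0.0110927/0.0112400 − 1)×1000 = (0.986895 − 1)×1000 = -13.105‰
α − 1 = ε/1000 = 0.0359
f^(α−1) = 0.042^(0.0359) = 0.892431
δ_res = (-13.105 + 1000) × 0.892431 − 1000 = 880.736 − 1000 = -119.26‰

-119.3‰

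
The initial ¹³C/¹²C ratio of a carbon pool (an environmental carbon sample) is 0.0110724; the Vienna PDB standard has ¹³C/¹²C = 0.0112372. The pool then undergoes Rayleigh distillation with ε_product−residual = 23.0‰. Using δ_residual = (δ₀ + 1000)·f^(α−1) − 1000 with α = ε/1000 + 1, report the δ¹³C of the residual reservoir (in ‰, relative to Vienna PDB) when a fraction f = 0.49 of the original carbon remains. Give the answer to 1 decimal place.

-30.7‰

δ₀ = (0.0110724/0.0112372 − 1)×1000 = (0.985334 − 1)×1000 = -14.666‰
α − 1 = ε/1000 = 0.0230
f^(α−1) = 0.49^(0.0230) = 0.983727
δ_res = (-14.666 + 1000) × 0.983727 − 1000 = 969.300 − 1000 = -30.70‰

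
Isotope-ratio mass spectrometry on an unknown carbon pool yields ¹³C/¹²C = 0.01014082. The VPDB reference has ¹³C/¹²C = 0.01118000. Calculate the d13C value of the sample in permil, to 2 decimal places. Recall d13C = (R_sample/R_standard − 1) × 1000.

-92.95 permil

d13C = (R_sample / R_standard − 1) × 1000
R_sample / R_standard = 0.01014082 / 0.01118000 = 0.907050
d13C = (0.907050 − 1) × 1000 = -92.950 permil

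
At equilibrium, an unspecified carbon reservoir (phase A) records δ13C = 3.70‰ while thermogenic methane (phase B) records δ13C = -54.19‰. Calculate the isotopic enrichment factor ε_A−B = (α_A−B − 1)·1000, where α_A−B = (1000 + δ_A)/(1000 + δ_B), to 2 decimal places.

61.21‰

α_A−B = (1000 + 3.70) / (1000 + -54.19) = 1003.70 / 945.81 = 1.061207
ε_A−B = (1.061207 − 1) × 1000 = 61.207‰
(The approximation ε ≈ δ_A − δ_B would give 57.89‰.)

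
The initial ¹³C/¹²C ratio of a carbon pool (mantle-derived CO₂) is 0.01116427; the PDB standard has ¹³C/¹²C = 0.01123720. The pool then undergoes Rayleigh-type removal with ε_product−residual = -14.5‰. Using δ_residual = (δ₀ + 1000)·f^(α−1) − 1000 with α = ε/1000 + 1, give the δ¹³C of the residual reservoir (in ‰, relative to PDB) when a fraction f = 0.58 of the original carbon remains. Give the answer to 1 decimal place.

δ₀ = (0.01116427/0.01123720 − 1)×1000 = (0.993510 − 1)×1000 = -6.490‰
α − 1 = ε/1000 = -0.0145
f^(α−1) = 0.58^(-0.0145) = 1.007930
δ_res = (-6.490 + 1000) × 1.007930 − 1000 = 1001.388 − 1000 = 1.39‰

1.4‰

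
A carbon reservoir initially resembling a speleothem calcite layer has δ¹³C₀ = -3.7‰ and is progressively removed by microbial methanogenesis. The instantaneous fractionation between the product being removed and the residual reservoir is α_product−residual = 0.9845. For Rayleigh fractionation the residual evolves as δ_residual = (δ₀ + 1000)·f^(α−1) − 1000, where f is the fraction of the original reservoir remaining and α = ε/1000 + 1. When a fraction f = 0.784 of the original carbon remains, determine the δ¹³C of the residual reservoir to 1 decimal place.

Rayleigh residual: δ_res = (δ₀ + 1000)·f^(α−1) − 1000
α − 1 = -0.01550
f^(α−1) = 0.784^(-0.01550) = 1.003779
δ_res = (-3.7 + 1000) × 1.003779 − 1000 = 1000.065 − 1000 = 0.07‰

0.1‰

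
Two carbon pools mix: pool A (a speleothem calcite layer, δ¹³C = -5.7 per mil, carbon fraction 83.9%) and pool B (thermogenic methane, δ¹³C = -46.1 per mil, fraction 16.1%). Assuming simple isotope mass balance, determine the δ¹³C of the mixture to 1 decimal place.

δ_mix = f_A·δ_A + f_B·δ_B
δ_mix = 0.839 × (-5.7) + 0.161 × (-46.1)
δ_mix = -4.78 + -7.42 = -12.20 per mil

-12.2 per mil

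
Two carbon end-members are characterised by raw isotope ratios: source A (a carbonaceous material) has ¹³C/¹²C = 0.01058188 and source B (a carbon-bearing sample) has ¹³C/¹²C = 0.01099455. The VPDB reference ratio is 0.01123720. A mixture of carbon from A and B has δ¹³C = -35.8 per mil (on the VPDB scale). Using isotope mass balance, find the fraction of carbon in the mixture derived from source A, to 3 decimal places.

δ_A = (0.01058188/0.01123720 − 1)×1000 = (0.941683 − 1)×1000 = -58.317 per mil
δ_B = (0.01099455/0.01123720 − 1)×1000 = (0.978407 − 1)×1000 = -21.593 per mil
f_A = (δ_mix − δ_B)/(δ_A − δ_B) = (-35.8 − (-21.593))/(-58.317 − (-21.593))
f_A = -14.207 / -36.724 = 0.3869

0.387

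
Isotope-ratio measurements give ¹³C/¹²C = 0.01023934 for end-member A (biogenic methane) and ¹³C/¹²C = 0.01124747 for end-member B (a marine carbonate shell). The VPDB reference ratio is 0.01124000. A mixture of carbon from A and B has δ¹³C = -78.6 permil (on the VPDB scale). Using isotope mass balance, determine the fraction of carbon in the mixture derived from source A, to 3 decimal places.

δ_A = (0.01023934/0.01124000 − 1)×1000 = (0.910973 − 1)×1000 = -89.027 permil
δ_B = (0.01124747/0.01124000 − 1)×1000 = (1.000665 − 1)×1000 = 0.665 permil
f_A = (δ_mix − δ_B)/(δ_A − δ_B) = (-78.6 − (0.665))/(-89.027 − (0.665))
f_A = -79.265 / -89.691 = 0.8837

0.884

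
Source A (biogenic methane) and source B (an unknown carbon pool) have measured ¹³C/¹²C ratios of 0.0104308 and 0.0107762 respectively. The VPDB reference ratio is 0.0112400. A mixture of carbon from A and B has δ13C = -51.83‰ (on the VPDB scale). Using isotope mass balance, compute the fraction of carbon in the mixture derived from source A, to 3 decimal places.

δ_A = (0.0104308/0.0112400 − 1)×1000 = (0.928007 − 1)×1000 = -71.993‰
δ_B = (0.0107762/0.0112400 − 1)×1000 = (0.958737 − 1)×1000 = -41.263‰
f_A = (δ_mix − δ_B)/(δ_A − δ_B) = (-51.83 − (-41.263))/(-71.993 − (-41.263))
f_A = -10.567 / -30.730 = 0.3439

0.344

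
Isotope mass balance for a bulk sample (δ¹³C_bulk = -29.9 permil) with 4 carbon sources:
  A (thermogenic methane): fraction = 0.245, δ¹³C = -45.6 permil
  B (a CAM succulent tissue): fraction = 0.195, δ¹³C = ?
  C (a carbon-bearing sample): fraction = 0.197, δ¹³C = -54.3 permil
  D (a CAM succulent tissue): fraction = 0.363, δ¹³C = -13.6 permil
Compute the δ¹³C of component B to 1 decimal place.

Isotope mass balance: δ_bulk = Σ fᵢ·δᵢ.
-29.9 = 0.245×(-45.6) + 0.195×δ_B + 0.197×(-54.3) + 0.363×(-13.6)
0.195·δ_B = -29.9 − (-26.806) = -3.094
δ_B = -3.094 / 0.195 = -15.87 permil

-15.9 permil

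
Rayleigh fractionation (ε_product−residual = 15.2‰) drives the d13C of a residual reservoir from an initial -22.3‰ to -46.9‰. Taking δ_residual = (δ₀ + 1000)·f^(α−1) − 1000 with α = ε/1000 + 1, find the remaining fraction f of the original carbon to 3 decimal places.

0.187

α − 1 = ε/1000 = 0.0152
(δ_res + 1000)/(δ₀ + 1000) = (-46.9 + 1000)/(-22.3 + 1000) = 953.1/977.7 = 0.974839
f = 0.974839^(1/0.0152) = exp(ln(0.974839)/0.0152) = exp(-0.02548/0.0152)
f = exp(-1.6765) = 0.1870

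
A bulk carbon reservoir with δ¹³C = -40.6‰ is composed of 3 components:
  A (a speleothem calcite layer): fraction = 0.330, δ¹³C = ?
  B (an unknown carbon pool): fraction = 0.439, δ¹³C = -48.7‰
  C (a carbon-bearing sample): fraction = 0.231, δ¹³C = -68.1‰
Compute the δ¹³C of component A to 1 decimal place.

-10.6‰

Isotope mass balance: δ_bulk = Σ fᵢ·δᵢ.
-40.6 = 0.330×δ_A + 0.439×(-48.7) + 0.231×(-68.1)
0.330·δ_A = -40.6 − (-37.110) = -3.490
δ_A = -3.490 / 0.330 = -10.57‰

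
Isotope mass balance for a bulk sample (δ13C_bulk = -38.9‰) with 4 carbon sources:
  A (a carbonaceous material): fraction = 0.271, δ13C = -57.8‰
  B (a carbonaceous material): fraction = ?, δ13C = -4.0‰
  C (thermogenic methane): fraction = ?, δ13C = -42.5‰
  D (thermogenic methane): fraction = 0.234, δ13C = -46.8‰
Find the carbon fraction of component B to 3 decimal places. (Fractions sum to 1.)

Let f_B and f_C be the unknown fractions; fractions sum to 1 so f_B + f_C = 0.495.
Mass balance: Σ fᵢ·δᵢ = δ_bulk ⇒ f_B·(-4.0) + f_C·(-42.5) = -38.9 − (-26.615) = -12.285
Substitute f_C = 0.495 − f_B:
f_B·(-4.0 − -42.5) = -12.285 − 0.495×(-42.5) = 8.753
f_B = 8.753 / 38.5 = 0.2273

0.227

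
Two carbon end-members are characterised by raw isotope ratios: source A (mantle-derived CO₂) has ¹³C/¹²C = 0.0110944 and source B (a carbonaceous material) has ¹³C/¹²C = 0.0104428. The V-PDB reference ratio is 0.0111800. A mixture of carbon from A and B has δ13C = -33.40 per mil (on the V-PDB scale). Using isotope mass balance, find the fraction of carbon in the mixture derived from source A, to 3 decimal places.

δ_A = (0.0110944/0.0111800 − 1)×1000 = (0.992343 − 1)×1000 = -7.657 per mil
δ_B = (0.0104428/0.0111800 − 1)×1000 = (0.934061 − 1)×1000 = -65.939 per mil
f_A = (δ_mix − δ_B)/(δ_A − δ_B) = (-33.40 − (-65.939))/(-7.657 − (-65.939))
f_A = 32.539 / 58.283 = 0.5583

0.558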